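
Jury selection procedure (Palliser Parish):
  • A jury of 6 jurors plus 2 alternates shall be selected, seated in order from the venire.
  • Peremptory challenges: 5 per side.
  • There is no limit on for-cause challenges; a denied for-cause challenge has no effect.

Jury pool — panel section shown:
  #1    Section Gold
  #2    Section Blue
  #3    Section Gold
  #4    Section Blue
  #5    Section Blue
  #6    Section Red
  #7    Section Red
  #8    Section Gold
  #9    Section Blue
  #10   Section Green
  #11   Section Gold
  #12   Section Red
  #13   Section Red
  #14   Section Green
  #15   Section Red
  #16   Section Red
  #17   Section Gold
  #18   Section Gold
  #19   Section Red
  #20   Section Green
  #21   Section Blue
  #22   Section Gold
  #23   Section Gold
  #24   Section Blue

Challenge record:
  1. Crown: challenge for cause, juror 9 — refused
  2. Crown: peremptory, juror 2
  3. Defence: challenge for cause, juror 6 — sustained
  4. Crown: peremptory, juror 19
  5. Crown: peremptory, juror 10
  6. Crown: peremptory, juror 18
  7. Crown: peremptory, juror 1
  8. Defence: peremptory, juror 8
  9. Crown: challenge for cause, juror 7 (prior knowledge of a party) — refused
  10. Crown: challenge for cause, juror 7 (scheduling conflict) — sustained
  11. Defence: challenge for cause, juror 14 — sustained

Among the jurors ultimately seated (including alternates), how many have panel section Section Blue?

3

Removed: #1, #2, #6, #7, #8, #10, #14, #18, #19.
Seated (8 incl. alternates): #3, #4, #5, #9, #11, #12, #13, #15.
Of those, in Section Blue: #4, #5, #9 → 3.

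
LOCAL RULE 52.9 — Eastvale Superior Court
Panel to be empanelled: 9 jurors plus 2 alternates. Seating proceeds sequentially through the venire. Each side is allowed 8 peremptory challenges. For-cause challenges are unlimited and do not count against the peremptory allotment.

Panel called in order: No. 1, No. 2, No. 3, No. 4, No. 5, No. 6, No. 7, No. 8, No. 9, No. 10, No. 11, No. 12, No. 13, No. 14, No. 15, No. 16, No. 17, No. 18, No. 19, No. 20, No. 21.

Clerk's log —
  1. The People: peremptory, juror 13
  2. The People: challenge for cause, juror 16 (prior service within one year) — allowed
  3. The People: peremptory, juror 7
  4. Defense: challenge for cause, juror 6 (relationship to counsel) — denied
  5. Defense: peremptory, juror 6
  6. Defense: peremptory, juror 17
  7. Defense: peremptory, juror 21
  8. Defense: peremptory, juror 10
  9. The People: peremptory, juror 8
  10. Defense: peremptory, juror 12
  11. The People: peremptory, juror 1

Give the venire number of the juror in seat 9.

Removed: #1, #6, #7, #8, #10, #12, #13, #16, #17, #21.
Seating in order: seats 1–9 → #2, #3, #4, #5, #9, #11, #14, #15, #18; alternates → #19, #20.
So seat 9 is #18.

18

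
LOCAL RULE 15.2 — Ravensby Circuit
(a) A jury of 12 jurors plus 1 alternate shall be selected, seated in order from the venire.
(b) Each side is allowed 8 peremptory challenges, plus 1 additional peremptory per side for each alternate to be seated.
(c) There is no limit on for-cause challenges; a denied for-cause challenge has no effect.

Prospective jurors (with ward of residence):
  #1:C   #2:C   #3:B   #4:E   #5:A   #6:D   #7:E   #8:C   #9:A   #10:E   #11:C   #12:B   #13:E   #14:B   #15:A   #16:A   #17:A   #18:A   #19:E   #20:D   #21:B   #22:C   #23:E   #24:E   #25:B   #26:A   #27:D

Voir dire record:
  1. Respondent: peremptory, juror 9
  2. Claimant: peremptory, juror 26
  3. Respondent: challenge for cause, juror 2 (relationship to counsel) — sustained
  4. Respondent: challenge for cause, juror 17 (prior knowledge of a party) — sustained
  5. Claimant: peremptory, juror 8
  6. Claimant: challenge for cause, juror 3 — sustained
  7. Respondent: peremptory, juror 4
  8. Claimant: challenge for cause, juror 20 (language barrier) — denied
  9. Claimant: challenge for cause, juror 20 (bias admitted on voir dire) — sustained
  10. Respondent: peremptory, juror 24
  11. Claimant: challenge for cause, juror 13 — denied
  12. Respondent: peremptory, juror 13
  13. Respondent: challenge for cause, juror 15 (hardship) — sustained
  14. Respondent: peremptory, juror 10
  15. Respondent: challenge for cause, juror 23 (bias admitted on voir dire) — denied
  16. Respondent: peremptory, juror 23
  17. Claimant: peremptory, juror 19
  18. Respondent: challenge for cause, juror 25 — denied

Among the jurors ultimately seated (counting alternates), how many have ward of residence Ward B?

4

Removed: #2, #3, #4, #8, #9, #10, #13, #15, #17, #19, #20, #23, #24, #26.
Seated (13 incl. alternates): #1, #5, #6, #7, #11, #12, #14, #16, #18, #21, #22, #25, #27.
Of those, in Ward B: #12, #14, #21, #25 → 4.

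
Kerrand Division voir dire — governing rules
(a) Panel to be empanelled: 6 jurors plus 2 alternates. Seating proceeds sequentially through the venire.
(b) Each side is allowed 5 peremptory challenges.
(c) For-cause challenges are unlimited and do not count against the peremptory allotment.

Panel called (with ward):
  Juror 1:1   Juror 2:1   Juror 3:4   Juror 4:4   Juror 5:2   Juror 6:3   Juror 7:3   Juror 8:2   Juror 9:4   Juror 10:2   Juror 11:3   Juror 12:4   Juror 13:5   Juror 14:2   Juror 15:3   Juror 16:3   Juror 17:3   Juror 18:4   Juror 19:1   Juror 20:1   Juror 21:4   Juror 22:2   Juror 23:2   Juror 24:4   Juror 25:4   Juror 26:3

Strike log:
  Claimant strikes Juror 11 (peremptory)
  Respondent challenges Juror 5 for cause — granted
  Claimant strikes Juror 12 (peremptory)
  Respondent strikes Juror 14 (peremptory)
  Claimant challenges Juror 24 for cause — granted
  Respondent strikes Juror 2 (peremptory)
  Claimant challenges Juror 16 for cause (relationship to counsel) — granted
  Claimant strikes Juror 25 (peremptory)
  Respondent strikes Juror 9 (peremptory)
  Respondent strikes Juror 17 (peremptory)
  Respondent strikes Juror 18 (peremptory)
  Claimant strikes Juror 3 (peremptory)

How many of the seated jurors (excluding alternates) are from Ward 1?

Removed: #2, #3, #5, #9, #11, #12, #14, #16, #17, #18, #24, #25.
Seated jurors 1–6: #1, #4, #6, #7, #8, #10 (alternates #13, #15 not counted).
Of those, in Ward 1: #1 → 1.

1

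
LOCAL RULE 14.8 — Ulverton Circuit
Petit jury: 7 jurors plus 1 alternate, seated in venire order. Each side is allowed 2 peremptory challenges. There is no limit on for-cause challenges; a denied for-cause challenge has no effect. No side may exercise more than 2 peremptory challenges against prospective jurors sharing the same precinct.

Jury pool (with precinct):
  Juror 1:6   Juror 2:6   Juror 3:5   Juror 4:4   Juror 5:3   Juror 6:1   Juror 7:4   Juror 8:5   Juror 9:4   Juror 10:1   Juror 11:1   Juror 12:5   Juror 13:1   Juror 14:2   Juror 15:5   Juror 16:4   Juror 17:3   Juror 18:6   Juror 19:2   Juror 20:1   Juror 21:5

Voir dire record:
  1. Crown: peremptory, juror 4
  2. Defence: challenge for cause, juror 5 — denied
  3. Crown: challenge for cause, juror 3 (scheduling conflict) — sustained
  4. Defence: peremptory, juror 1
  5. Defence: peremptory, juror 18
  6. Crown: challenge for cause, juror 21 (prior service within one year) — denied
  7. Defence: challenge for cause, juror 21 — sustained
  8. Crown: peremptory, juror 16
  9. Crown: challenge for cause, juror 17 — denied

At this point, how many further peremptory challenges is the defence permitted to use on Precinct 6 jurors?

0

Defence peremptories so far: #1, #18 — 2 of 2 used, 0 left overall.
Against Precinct 6: #1, #18 — 2 used; per-precinct cap 2 leaves 0.
Binding limit: min(0, 0) = 0.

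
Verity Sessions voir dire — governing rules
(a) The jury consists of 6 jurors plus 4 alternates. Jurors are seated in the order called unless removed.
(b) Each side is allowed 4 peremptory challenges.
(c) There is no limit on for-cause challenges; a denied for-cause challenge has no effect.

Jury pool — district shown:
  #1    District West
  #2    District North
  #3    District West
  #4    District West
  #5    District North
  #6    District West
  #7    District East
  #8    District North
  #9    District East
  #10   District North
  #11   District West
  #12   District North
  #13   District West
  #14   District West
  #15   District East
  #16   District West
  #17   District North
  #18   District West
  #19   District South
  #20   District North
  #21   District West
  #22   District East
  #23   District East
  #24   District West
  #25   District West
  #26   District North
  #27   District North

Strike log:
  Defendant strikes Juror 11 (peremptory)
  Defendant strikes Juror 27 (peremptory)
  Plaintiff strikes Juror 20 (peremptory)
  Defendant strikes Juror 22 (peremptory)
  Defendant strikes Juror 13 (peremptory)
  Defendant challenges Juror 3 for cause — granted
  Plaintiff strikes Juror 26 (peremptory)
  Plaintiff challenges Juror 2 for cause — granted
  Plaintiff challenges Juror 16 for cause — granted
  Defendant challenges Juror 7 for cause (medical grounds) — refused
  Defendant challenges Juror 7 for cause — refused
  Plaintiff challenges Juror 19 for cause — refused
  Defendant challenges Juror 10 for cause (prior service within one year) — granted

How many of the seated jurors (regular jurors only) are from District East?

Removed: #2, #3, #10, #11, #13, #16, #20, #22, #26, #27.
Seated jurors 1–6: #1, #4, #5, #6, #7, #8 (alternates #9, #12, #14, #15 not counted).
Of those, in District East: #7 → 1.

1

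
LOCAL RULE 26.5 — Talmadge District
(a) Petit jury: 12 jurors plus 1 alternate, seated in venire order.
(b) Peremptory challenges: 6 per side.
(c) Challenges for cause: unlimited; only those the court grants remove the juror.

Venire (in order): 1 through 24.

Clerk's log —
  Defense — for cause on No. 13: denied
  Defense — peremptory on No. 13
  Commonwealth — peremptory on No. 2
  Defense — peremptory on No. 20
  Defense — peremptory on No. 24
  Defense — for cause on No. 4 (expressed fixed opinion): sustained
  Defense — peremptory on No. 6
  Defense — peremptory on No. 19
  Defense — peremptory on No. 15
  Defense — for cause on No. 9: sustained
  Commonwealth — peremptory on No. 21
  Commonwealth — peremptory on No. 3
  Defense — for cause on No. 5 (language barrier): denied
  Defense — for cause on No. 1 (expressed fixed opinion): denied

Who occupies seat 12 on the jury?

22

Removed: #2, #3, #4, #6, #9, #13, #15, #19, #20, #21, #24. (#1, #5 stay — for-cause denied.)
Filling seats in venire order through position 12: #1, #5, #7, #8, #10, #11, #12, #14, #16, #17, #18, #22.
So seat 12 is #22.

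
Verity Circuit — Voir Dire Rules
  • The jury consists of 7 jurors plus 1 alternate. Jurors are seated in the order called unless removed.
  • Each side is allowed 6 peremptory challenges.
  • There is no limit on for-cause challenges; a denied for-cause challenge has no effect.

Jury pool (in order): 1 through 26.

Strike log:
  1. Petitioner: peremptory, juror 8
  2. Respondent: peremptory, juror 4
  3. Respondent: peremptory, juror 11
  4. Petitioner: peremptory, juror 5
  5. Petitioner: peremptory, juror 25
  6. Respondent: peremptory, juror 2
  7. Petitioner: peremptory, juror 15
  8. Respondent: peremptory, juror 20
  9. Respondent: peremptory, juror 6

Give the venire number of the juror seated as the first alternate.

14

Removed: #2, #4, #5, #6, #8, #11, #15, #20, #25.
Filling seats in venire order through position 8: #1, #3, #7, #9, #10, #12, #13, #14.
So alternate 1 is #14.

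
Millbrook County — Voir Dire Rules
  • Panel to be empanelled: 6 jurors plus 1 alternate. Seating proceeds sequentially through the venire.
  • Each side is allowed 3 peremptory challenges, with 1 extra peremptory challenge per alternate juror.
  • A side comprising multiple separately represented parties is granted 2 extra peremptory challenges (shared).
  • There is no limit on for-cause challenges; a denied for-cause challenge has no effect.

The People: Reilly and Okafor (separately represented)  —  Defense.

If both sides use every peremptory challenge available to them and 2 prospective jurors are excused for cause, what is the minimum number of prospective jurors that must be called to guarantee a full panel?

Seats to fill: 6 + 1 alternates = 7.
Peremptories — The People: 3 + 1×1 + 2 = 6; Defense: 3 + 1×1 = 4; total 10.
For-cause removals: 2.
Minimum venire: 7 + 10 + 2 = 19.

19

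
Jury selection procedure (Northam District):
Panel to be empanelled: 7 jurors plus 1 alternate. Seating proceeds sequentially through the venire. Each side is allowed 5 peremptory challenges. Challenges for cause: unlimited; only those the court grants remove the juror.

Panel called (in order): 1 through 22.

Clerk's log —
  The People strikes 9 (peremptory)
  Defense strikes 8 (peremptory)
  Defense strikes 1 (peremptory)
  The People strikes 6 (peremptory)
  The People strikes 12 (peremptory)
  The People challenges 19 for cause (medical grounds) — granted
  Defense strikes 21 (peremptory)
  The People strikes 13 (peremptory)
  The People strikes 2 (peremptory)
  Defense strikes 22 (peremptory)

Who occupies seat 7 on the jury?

Removed: #1, #2, #6, #8, #9, #12, #13, #19, #21, #22.
Seating in order: seats 1–7 → #3, #4, #5, #7, #10, #11, #14; alternates → #15.
So seat 7 is #14.

14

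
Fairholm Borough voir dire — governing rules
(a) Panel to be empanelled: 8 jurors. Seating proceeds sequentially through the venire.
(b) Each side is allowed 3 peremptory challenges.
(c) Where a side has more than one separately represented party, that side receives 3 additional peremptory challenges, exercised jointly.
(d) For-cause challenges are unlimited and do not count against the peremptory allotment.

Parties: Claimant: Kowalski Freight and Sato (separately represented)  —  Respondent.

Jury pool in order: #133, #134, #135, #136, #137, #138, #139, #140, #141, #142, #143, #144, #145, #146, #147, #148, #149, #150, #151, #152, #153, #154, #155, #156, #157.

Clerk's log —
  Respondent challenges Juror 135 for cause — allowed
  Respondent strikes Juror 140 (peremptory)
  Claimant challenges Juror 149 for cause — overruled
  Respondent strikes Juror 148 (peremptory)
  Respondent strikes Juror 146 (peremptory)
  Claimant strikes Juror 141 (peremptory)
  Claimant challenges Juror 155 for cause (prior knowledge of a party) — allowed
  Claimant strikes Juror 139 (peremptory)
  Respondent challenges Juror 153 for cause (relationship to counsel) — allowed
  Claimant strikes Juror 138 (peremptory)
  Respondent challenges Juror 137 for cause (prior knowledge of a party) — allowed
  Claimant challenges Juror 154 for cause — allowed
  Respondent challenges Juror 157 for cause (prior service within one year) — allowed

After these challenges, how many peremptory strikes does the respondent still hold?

0

Respondent allotment: 3.
Respondent peremptories used: #140, #148, #146 — 3 (for-cause on #135, #153, #137, #157 don't count).
Remaining: 3 − 3 = 0.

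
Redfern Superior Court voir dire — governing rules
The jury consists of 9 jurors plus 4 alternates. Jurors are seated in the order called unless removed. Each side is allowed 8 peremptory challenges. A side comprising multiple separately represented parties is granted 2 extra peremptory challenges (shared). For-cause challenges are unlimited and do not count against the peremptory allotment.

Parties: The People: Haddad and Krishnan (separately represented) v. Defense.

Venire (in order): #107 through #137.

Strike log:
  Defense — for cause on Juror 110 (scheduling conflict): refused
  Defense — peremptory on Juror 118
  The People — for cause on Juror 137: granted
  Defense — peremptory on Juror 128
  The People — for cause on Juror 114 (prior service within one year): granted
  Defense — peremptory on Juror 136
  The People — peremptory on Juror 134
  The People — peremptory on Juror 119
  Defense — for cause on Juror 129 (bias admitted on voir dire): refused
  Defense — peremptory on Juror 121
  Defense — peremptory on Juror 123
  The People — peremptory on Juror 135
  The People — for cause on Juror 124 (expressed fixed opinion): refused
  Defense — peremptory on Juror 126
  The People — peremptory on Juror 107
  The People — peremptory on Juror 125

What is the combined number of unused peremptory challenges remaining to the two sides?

The People allotment: 8 base + 2 multi-party = 10. Defense allotment: 8.
The People peremptories used: #134, #119, #135, #107, #125 — 5 (for-cause on #137, #114, #124 don't count).
Defense peremptories used: #118, #128, #136, #121, #123, #126 — 6 (for-cause on #110, #129 don't count).
Remaining: (10 − 5) + (8 − 6) = 7.

7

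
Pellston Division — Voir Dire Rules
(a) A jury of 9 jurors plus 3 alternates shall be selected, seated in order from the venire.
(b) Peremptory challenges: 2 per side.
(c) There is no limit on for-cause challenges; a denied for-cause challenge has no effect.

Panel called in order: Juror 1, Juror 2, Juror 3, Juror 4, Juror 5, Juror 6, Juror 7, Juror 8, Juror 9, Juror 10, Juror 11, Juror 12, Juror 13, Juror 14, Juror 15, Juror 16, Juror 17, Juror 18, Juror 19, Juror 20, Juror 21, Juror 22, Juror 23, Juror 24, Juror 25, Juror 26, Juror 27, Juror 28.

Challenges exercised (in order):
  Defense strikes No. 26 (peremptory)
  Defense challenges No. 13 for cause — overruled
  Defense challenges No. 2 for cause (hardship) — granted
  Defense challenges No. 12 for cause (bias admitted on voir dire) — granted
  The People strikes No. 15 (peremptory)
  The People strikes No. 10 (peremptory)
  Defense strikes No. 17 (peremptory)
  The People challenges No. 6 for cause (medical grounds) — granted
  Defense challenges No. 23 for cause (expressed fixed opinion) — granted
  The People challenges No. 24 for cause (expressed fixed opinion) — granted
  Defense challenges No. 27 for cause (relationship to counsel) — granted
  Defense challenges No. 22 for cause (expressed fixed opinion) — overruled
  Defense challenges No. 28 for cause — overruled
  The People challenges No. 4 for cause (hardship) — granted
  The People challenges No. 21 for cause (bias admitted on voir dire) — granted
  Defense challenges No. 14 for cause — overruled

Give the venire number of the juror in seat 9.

Removed: #2, #4, #6, #10, #12, #15, #17, #21, #23, #24, #26, #27. (#13, #14, #22, #28 stay — for-cause denied.)
Seating in order: seats 1–9 → #1, #3, #5, #7, #8, #9, #11, #13, #14; alternates → #16, #18, #19.
So seat 9 is #14.

14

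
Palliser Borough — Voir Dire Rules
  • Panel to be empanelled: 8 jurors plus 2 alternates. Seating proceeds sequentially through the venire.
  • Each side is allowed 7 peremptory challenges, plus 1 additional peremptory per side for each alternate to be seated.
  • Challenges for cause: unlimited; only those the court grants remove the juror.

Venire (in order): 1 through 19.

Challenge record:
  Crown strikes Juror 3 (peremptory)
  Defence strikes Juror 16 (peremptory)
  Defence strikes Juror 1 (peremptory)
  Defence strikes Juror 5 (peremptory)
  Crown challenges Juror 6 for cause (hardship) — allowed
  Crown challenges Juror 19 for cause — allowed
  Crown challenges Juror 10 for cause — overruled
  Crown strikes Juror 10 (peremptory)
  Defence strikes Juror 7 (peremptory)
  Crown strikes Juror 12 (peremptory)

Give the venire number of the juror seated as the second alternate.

18

Removed: #1, #3, #5, #6, #7, #10, #12, #16, #19.
Filling seats in venire order through position 10: #2, #4, #8, #9, #11, #13, #14, #15, #17, #18.
So alternate 2 is #18.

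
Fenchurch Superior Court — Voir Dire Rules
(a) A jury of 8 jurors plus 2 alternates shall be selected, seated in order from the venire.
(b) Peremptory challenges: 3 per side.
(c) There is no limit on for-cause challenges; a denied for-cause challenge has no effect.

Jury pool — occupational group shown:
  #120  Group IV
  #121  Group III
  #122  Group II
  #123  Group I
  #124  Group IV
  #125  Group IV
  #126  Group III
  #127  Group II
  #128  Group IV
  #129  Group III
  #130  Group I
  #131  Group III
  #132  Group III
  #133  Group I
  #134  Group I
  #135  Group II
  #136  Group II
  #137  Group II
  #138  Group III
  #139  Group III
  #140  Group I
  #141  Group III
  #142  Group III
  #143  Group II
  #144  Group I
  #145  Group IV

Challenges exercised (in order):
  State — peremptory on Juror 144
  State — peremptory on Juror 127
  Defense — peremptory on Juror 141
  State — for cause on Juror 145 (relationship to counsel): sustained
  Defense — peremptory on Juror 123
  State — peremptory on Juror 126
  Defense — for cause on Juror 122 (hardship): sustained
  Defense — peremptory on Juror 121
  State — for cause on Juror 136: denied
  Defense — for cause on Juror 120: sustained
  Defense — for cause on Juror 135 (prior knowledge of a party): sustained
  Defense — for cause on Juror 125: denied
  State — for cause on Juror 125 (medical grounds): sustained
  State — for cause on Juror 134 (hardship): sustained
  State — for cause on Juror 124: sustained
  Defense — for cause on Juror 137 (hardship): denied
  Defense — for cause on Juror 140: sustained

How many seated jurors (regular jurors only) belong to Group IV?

Removed: #120, #121, #122, #123, #124, #125, #126, #127, #134, #135, #140, #141, #144, #145.
Seated jurors 1–8: #128, #129, #130, #131, #132, #133, #136, #137 (alternates #138, #139 not counted).
Of those, in Group IV: #128 → 1.

1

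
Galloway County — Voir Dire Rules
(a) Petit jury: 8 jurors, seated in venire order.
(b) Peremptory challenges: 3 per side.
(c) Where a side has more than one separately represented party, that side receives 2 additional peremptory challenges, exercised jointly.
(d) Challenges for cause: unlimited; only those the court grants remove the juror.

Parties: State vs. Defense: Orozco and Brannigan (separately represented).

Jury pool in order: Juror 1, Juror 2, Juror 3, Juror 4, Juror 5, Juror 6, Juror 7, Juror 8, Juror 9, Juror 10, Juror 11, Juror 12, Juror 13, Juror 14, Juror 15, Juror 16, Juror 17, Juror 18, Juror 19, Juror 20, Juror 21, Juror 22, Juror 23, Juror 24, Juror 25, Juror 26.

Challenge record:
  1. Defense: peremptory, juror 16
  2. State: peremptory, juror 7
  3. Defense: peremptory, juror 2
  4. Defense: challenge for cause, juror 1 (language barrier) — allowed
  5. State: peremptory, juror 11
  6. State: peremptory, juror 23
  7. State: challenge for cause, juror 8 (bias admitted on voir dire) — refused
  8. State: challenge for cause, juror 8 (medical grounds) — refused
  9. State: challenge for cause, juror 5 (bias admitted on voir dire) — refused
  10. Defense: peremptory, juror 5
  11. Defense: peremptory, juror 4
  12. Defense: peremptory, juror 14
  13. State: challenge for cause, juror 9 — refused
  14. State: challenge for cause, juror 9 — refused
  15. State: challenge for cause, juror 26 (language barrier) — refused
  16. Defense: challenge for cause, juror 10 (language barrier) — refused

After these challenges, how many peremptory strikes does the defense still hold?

0

Defense allotment: 3 base + 2 multi-party = 5.
Defense peremptories used: #16, #2, #5, #4, #14 — 5 (for-cause on #1, #10 don't count).
Remaining: 5 − 5 = 0.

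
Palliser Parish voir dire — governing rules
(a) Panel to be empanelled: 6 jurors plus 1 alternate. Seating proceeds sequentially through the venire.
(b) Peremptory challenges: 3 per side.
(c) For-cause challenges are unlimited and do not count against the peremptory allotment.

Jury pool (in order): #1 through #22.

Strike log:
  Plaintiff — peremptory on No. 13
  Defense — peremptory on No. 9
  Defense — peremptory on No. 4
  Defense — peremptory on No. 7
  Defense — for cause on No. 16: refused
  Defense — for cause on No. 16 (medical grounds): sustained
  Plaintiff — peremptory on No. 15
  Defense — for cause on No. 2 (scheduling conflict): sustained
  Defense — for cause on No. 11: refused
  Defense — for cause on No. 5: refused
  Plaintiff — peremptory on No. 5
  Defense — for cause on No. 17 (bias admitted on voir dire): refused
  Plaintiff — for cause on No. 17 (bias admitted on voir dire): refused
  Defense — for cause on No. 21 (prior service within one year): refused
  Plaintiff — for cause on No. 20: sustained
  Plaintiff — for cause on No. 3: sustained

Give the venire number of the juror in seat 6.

Removed: #2, #3, #4, #5, #7, #9, #13, #15, #16, #20. (#11, #17, #21 stay — for-cause denied.)
Seating in order: seats 1–6 → #1, #6, #8, #10, #11, #12; alternates → #14.
So seat 6 is #12.

12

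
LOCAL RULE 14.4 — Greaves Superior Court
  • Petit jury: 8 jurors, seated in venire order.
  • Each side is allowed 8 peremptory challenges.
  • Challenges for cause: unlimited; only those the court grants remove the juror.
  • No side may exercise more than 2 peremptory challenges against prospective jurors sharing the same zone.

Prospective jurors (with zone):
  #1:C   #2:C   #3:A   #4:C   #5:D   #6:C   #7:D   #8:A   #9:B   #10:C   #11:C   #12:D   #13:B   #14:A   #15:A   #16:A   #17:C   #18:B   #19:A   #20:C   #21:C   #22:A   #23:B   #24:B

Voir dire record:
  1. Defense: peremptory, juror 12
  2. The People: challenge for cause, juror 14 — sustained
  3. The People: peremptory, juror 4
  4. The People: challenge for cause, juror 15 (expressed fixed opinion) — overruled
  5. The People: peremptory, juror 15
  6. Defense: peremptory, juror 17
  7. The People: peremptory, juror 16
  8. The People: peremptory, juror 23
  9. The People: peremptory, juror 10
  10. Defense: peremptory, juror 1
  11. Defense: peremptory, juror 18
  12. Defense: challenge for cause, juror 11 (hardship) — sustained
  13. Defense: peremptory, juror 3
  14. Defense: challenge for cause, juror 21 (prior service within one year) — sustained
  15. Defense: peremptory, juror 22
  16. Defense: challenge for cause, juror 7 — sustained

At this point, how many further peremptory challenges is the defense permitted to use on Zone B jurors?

1

Defense peremptories so far: #12, #17, #1, #18, #3, #22 — 6 of 8 used, 2 left overall.
Against Zone B: #18 — 1 used; per-zone cap 2 leaves 1.
Binding limit: min(2, 1) = 1.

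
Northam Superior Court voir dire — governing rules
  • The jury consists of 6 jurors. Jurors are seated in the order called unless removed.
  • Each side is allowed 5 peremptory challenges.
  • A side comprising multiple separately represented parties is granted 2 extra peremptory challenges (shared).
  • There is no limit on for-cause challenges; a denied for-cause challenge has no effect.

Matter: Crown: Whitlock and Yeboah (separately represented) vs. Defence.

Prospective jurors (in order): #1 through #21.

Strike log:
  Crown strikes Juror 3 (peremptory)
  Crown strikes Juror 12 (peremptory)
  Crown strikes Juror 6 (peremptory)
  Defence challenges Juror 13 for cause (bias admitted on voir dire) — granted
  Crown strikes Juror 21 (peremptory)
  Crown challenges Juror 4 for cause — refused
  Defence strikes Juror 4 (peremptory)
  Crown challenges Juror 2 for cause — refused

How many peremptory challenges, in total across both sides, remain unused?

7

Crown allotment: 5 base + 2 multi-party = 7. Defence allotment: 5.
Crown peremptories used: #3, #12, #6, #21 — 4 (for-cause on #4, #2 don't count).
Defence peremptories used: #4 — 1 (the for-cause on #13 doesn't count).
Remaining: (7 − 4) + (5 − 1) = 7.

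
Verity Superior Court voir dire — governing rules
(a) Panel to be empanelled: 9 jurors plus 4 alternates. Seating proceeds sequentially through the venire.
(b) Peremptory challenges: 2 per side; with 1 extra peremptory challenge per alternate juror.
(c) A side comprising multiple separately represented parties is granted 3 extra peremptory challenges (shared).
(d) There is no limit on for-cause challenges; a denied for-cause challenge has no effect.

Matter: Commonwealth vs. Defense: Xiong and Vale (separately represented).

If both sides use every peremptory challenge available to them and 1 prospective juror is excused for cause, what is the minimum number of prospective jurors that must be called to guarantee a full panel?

Seats to fill: 9 + 4 alternates = 13.
Peremptories — Commonwealth: 2 + 1×4 = 6; Defense: 2 + 1×4 + 3 = 9; total 15.
For-cause removals: 1.
Minimum venire: 13 + 15 + 1 = 29.

29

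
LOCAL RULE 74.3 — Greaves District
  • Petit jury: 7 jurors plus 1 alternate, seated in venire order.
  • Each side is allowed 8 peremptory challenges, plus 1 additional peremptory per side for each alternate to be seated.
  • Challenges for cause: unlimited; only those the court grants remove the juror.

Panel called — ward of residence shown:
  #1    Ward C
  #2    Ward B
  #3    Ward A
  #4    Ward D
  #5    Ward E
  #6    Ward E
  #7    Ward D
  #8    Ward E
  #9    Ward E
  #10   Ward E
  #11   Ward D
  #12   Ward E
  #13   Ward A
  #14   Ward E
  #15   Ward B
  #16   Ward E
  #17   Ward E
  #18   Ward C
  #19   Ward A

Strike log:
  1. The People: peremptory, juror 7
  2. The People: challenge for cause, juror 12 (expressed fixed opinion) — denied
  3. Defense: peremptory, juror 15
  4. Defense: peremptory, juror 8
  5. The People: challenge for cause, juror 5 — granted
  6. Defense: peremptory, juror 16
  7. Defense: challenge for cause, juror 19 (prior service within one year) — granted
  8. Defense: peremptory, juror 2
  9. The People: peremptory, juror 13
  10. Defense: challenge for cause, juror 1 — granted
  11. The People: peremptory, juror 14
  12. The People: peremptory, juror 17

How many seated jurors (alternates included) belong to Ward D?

Removed: #1, #2, #5, #7, #8, #13, #14, #15, #16, #17, #19.
Seated (8 incl. alternates): #3, #4, #6, #9, #10, #11, #12, #18.
Of those, in Ward D: #4, #11 → 2.

2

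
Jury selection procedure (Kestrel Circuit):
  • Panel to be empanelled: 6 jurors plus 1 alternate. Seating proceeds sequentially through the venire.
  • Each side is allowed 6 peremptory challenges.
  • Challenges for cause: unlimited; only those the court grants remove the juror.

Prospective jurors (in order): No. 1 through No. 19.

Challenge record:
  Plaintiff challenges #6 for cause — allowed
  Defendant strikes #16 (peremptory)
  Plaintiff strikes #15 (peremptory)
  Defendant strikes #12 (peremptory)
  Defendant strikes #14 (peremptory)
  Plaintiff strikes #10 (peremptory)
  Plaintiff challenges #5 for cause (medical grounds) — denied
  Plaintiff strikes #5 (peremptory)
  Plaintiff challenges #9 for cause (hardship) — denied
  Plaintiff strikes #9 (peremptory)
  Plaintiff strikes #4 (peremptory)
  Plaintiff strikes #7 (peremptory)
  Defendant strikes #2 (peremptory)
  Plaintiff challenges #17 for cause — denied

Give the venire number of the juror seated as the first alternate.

Removed: #2, #4, #5, #6, #7, #9, #10, #12, #14, #15, #16. (#17 stays — for-cause denied.)
Filling seats in venire order through position 7: #1, #3, #8, #11, #13, #17, #18.
So alternate 1 is #18.

18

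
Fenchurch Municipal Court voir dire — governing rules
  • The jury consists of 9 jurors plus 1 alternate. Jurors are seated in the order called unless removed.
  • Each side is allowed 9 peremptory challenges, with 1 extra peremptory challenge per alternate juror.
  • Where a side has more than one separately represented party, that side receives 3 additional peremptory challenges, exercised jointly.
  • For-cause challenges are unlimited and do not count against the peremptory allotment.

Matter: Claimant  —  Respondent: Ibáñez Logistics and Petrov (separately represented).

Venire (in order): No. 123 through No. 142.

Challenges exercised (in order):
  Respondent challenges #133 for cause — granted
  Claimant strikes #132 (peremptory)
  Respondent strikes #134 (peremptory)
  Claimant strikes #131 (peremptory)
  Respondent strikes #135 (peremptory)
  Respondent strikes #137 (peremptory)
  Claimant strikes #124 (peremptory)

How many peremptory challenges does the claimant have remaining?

Claimant allotment: 9 base + 1 × 1 alternate = 10.
Claimant peremptories used: #132, #131, #124 — 3.
Remaining: 10 − 3 = 7.

7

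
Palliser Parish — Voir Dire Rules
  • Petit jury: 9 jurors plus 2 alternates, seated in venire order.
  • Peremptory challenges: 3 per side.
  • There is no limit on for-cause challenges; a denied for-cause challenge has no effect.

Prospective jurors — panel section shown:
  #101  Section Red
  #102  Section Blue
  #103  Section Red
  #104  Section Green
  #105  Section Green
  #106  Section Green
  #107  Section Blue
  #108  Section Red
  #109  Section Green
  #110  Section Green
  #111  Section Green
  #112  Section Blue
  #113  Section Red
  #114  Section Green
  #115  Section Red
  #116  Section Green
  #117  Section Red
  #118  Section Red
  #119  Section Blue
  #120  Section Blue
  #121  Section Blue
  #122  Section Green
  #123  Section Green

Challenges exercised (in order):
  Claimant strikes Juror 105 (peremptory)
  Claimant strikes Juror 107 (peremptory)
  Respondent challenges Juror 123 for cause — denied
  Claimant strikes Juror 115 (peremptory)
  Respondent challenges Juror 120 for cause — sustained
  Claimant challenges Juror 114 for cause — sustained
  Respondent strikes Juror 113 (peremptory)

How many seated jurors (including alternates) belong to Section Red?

3

Removed: #105, #107, #113, #114, #115, #120.
Seated (11 incl. alternates): #101, #102, #103, #104, #106, #108, #109, #110, #111, #112, #116.
Of those, in Section Red: #101, #103, #108 → 3.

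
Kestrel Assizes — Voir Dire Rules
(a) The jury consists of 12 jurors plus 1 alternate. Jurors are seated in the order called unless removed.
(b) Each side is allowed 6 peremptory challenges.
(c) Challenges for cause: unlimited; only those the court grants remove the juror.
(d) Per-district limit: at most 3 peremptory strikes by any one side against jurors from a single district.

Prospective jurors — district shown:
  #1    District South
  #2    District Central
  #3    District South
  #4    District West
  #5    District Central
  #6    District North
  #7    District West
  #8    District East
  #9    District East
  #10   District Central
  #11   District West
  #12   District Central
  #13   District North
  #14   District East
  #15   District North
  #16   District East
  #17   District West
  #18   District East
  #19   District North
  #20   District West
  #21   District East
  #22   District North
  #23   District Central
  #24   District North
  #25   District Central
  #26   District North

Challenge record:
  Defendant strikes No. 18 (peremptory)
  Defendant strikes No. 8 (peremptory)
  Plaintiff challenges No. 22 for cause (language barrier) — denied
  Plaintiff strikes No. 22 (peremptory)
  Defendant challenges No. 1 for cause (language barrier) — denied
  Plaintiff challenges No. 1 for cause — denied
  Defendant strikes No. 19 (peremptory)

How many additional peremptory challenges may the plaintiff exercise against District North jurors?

2

Plaintiff peremptories so far: #22 — 1 of 6 used, 5 left overall.
Against District North: #22 — 1 used; per-district cap 3 leaves 2.
Binding limit: min(5, 2) = 2.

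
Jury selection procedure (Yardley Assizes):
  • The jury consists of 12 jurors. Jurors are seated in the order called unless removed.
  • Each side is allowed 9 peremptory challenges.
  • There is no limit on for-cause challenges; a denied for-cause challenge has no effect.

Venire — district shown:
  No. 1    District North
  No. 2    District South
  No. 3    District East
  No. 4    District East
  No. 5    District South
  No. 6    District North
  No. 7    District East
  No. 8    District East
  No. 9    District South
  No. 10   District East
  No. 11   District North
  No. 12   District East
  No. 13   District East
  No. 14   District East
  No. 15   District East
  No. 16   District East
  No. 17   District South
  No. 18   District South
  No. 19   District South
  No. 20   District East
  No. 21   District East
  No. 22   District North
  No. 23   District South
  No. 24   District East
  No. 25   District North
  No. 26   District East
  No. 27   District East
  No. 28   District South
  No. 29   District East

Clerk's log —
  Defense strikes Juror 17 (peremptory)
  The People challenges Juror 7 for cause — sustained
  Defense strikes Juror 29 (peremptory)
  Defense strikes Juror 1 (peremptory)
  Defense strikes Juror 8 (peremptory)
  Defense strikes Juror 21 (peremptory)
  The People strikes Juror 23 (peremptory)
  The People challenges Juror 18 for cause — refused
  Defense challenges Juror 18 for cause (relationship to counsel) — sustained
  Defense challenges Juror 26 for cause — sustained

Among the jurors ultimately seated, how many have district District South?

3

Removed: #1, #7, #8, #17, #18, #21, #23, #26, #29.
Seated jurors 1–12: #2, #3, #4, #5, #6, #9, #10, #11, #12, #13, #14, #15.
Of those, in District South: #2, #5, #9 → 3.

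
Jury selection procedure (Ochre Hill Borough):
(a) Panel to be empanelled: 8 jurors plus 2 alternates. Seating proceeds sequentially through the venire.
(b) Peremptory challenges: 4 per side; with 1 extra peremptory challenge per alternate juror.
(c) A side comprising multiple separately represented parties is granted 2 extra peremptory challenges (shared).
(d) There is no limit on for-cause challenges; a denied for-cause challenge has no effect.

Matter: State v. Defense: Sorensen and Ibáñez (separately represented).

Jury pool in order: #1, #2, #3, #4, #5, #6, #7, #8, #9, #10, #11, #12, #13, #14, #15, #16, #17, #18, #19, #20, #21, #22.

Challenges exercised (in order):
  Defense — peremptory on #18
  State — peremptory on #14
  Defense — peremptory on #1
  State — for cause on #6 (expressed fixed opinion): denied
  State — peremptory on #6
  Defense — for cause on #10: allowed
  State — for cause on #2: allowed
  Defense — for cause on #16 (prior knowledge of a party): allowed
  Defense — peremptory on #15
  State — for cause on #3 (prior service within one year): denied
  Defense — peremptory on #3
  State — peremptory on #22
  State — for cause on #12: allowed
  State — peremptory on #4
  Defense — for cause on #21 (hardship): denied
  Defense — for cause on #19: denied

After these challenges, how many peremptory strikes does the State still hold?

State allotment: 4 base + 1 × 2 alternates = 6.
State peremptories used: #14, #6, #22, #4 — 4 (for-cause on #6, #2, #3, #12 don't count).
Remaining: 6 − 4 = 2.

2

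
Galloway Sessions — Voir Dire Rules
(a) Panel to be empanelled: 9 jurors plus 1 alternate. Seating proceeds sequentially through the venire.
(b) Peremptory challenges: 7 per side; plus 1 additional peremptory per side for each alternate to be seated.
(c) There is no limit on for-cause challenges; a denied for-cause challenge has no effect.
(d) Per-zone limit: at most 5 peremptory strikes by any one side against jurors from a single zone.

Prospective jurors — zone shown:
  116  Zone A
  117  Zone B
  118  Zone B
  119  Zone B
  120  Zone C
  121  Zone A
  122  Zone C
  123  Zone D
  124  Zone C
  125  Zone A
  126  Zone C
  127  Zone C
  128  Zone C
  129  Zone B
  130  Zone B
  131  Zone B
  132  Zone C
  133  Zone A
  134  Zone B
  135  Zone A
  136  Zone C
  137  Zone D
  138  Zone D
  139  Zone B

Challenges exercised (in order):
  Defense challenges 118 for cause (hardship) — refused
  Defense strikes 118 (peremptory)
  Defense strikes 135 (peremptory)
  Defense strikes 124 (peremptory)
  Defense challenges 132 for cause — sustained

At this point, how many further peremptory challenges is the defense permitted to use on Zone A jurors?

Defense peremptories so far: #118, #135, #124 — 3 of 8 used, 5 left overall.
Against Zone A: #135 — 1 used; per-zone cap 5 leaves 4.
Binding limit: min(5, 4) = 4.

4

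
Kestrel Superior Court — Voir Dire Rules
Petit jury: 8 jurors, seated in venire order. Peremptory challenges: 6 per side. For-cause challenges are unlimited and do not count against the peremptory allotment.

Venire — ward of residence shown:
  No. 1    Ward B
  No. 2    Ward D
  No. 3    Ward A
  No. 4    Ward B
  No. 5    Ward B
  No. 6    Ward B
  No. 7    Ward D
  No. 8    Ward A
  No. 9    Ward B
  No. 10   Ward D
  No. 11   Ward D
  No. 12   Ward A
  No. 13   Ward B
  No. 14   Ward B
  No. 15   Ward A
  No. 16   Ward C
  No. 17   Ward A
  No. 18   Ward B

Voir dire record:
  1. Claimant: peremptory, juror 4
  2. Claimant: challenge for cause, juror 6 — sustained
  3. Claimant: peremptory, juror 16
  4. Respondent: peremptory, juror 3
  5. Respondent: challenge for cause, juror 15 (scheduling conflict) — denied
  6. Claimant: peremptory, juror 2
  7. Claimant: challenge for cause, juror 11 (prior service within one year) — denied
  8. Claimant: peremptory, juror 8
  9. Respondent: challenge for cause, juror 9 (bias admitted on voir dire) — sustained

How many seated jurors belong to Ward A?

1

Removed: #2, #3, #4, #6, #8, #9, #16.
Seated jurors 1–8: #1, #5, #7, #10, #11, #12, #13, #14.
Of those, in Ward A: #12 → 1.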